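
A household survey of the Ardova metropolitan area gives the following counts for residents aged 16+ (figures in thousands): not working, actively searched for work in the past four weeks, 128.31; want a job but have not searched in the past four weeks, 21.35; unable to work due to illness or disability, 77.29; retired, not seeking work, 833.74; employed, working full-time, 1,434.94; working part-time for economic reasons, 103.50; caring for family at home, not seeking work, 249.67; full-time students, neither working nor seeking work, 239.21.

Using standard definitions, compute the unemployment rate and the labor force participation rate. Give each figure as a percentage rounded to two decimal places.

Employed = 1,434.94 + 103.50 = 1,538.44 thousand (anyone who worked, including part-time for economic reasons, counts as employed).
Unemployed = 128.31 thousand.
Labor force = 1,538.44 + 128.31 = 1,666.75 thousand.
Not in labor force = 21.35 + 77.29 + 833.74 + 249.67 + 239.21 = 1,421.26 thousand (those not working and not actively searching are outside the labor force — including those who want a job but have given up searching).
Civilian working-age population = 1,666.75 + 1,421.26 = 3,088.01 thousand.
Unemployment rate = 128.31 / 1,666.75 = 7.70%.
Labor force participation rate = 1,666.75 / 3,088.01 = 53.97%.

Unemployment rate ≈ 7.70%; labor force participation rate ≈ 53.97%.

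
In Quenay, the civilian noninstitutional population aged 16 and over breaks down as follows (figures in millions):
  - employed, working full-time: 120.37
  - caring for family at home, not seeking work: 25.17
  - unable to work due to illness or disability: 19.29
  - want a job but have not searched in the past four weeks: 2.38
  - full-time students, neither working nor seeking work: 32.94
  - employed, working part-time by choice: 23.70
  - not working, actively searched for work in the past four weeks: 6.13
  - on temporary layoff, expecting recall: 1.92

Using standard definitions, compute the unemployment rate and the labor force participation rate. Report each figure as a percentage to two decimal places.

Employed = 120.37 + 23.70 = 144.07 million.
Unemployed = 6.13 + 1.92 = 8.05 million (jobless and actively searching, or on temporary layoff).
Labor force = 144.07 + 8.05 = 152.12 million.
Not in labor force = 25.17 + 19.29 + 2.38 + 32.94 = 79.78 million (those not working and not actively searching are outside the labor force — including those who want a job but have given up searching).
Civilian working-age population = 152.12 + 79.78 = 231.90 million.
Unemployment rate = 8.05 / 152.12 = 5.29%.
Labor force participation rate = 152.12 / 231.90 = 65.60%.

Unemployment rate ≈ 5.29%; labor force participation rate ≈ 65.60%.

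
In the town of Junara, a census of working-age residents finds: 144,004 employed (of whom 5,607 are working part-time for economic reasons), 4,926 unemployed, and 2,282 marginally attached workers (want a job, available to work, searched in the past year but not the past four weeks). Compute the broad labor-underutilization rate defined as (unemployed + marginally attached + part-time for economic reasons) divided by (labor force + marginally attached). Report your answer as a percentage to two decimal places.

Broad underutilization rate ≈ 8.47%.

Labor force = 144,004 + 4,926 = 148,930.
Numerator = 4,926 + 2,282 + 5,607 = 12,815.
Denominator = 148,930 + 2,282 = 151,212.
Broad rate = 12,815 / 151,212 = 8.47%.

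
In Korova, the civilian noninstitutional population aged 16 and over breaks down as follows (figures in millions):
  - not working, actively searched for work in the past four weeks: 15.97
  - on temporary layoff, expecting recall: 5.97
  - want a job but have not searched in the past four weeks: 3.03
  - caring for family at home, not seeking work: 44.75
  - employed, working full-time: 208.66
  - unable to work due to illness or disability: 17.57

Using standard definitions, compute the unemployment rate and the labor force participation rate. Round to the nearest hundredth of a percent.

Unemployment rate ≈ 9.51%; labor force participation rate ≈ 77.92%.

Employed = 208.66 million.
Unemployed = 15.97 + 5.97 = 21.94 million (jobless and actively searching, or on temporary layoff).
Labor force = 208.66 + 21.94 = 230.60 million.
Not in labor force = 3.03 + 44.75 + 17.57 = 65.35 million (those not working and not actively searching are outside the labor force — including those who want a job but have given up searching).
Civilian working-age population = 230.60 + 65.35 = 295.95 million.
Unemployment rate = 21.94 / 230.60 = 9.51%.
Labor force participation rate = 230.60 / 295.95 = 77.92%.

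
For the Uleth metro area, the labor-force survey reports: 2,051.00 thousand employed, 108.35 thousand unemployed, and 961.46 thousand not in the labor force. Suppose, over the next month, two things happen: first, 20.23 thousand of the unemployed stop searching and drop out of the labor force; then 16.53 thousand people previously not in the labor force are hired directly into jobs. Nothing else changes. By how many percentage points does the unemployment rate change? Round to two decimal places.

Initially, labor force = 2,051.00 + 108.35 = 2,159.35 thousand, so u = 108.35/2,159.35 = 5.02%.
After the first change, unemployed and labor force both fall by 20.23 → E = 2,051.00, U = 88.12, labor force = 2,139.12 thousand.
After the second change, employed and labor force both rise by 16.53; unemployed unchanged → E = 2,067.53, U = 88.12, labor force = 2,155.65 thousand.
New unemployment rate = 88.12 / 2,155.65 = 4.09%.
Change = 4.09% − 5.02% = −0.93 percentage points.

The unemployment rate changes by −0.93 percentage points.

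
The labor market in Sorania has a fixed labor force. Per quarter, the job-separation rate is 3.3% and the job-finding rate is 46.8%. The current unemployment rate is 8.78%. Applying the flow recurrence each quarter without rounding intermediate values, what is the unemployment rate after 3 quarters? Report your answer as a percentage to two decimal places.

With a fixed labor force, u_{t+1} = u_t + s·(1−u_t) − f·u_t = u_t·(1−s−f) + s.
Here 1−s−f = 0.499 and s = 0.033.
u_1 = 0.087800 × 0.499 + 0.033 = 0.076812.
u_2 = 0.076812 × 0.499 + 0.033 = 0.071329.
u_3 = 0.071329 × 0.499 + 0.033 = 0.068593.

Unemployment rate after three quarters ≈ 6.86%.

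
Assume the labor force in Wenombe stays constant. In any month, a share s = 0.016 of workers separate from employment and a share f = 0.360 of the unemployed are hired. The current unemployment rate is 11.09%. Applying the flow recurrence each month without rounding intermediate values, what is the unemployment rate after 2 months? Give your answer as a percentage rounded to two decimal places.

With a fixed labor force, u_{t+1} = u_t + s·(1−u_t) − f·u_t = u_t·(1−s−f) + s.
Here 1−s−f = 0.624 and s = 0.016.
u_1 = 0.110900 × 0.624 + 0.016 = 0.085202.
u_2 = 0.085202 × 0.624 + 0.016 = 0.069166.

Unemployment rate after two months ≈ 6.92%.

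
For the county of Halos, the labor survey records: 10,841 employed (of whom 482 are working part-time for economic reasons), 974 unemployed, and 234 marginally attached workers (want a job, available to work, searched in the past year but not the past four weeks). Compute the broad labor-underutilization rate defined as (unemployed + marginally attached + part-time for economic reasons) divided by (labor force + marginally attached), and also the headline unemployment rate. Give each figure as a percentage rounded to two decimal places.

Broad underutilization rate ≈ 14.03%; headline unemployment rate ≈ 8.24%.

Labor force = 10,841 + 974 = 11,815.
Numerator = 974 + 234 + 482 = 1,690.
Denominator = 11,815 + 234 = 12,049.
Broad rate = 1,690 / 12,049 = 14.03%.
Headline unemployment rate = 974 / 11,815 = 8.24%.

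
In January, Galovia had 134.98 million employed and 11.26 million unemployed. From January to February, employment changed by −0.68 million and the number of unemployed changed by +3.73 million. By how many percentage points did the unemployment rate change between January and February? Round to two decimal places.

January: labor force = 134.98 + 11.26 = 146.24; u = 11.26/146.24 = 7.70%.
February: labor force = 134.30 + 14.99 = 149.29; u = 14.99/149.29 = 10.04%.
Change = 10.04% − 7.70% = +2.34 pp.

The unemployment rate changed by +2.34 percentage points.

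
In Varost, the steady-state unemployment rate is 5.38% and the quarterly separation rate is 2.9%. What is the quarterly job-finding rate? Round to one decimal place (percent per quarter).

Job-finding rate ≈ 51.0% per quarter.

From u* = s/(s+f): f = s·(1−u)/u.
f = 2.9 × (1 − 0.0538) / 0.0538 = 2.7440 / 0.0538 ≈ 51.0% per quarter.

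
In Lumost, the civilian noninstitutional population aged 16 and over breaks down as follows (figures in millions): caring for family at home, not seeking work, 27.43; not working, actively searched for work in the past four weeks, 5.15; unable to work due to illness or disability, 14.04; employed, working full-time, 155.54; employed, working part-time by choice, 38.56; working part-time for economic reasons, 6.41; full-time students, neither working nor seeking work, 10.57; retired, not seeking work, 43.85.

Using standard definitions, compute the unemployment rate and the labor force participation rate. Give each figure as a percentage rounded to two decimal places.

Unemployment rate ≈ 2.50%; labor force participation rate ≈ 68.20%.

Employed = 155.54 + 38.56 + 6.41 = 200.51 million (anyone who worked, including part-time for economic reasons, counts as employed).
Unemployed = 5.15 million.
Labor force = 200.51 + 5.15 = 205.66 million.
Not in labor force = 27.43 + 14.04 + 10.57 + 43.85 = 95.89 million (those not working and not actively searching are outside the labor force).
Civilian working-age population = 205.66 + 95.89 = 301.55 million.
Unemployment rate = 5.15 / 205.66 = 2.50%.
Labor force participation rate = 205.66 / 301.55 = 68.20%.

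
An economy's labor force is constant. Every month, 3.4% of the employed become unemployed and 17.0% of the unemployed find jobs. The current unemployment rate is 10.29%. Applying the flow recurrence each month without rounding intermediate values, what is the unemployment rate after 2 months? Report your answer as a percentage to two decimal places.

With a fixed labor force, u_{t+1} = u_t + s·(1−u_t) − f·u_t = u_t·(1−s−f) + s.
Here 1−s−f = 0.796 and s = 0.034.
u_1 = 0.102900 × 0.796 + 0.034 = 0.115908.
u_2 = 0.115908 × 0.796 + 0.034 = 0.126263.

Unemployment rate after two months ≈ 12.63%.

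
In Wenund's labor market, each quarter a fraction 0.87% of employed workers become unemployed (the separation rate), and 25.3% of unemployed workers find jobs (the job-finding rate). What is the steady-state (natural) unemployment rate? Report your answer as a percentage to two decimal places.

Steady-state unemployment rate ≈ 3.32%.

At steady state the flows balance: s·E = f·U, so U/(E+U) = s/(s+f).
u* = 0.87 / (0.87 + 25.3) = 0.87 / 26.17 = 3.32%.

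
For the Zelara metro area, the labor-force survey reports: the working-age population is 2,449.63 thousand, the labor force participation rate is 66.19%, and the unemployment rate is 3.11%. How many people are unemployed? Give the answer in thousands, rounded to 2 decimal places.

About 50.43 thousand are unemployed.

Labor force = 0.6619 × 2,449.63 = 1,621.41 thousand.
Unemployed = 0.0311 × 1,621.41 ≈ 50.43 thousand.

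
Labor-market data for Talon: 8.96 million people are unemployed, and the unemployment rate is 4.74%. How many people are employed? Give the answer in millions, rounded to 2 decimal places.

About 180.07 million are employed.

Labor force = U / u = 8.96 / 0.0474 ≈ 189.03 million.
Employed = labor force − unemployed = 189.03 − 8.96 = 180.07 million.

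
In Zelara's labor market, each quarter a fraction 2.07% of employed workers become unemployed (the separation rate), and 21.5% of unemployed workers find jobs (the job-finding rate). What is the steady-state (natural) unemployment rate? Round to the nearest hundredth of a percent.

At steady state the flows balance: s·E = f·U, so U/(E+U) = s/(s+f).
u* = 2.07 / (2.07 + 21.5) = 2.07 / 23.57 = 8.78%.

Steady-state unemployment rate ≈ 8.78%.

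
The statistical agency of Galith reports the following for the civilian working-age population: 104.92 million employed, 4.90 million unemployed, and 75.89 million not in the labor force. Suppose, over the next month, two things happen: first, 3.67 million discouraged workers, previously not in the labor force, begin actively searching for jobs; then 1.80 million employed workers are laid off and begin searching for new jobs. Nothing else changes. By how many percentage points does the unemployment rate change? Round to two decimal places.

The unemployment rate changes by +4.68 percentage points.

Initially, labor force = 104.92 + 4.90 = 109.82 million, so u = 4.90/109.82 = 4.46%.
After the first change, unemployed and labor force both rise by 3.67 → E = 104.92, U = 8.57, labor force = 113.49 million.
After the second change, employed falls and unemployed rises by 1.80; labor force unchanged → E = 103.12, U = 10.37, labor force = 113.49 million.
New unemployment rate = 10.37 / 113.49 = 9.14%.
Change = 9.14% − 4.46% = +4.68 percentage points.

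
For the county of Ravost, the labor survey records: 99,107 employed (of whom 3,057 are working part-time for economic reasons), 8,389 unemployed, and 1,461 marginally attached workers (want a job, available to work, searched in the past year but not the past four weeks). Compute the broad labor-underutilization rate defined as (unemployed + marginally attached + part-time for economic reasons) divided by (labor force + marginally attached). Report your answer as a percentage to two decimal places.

Broad underutilization rate ≈ 11.85%.

Labor force = 99,107 + 8,389 = 107,496.
Numerator = 8,389 + 1,461 + 3,057 = 12,907.
Denominator = 107,496 + 1,461 = 108,957.
Broad rate = 12,907 / 108,957 = 11.85%.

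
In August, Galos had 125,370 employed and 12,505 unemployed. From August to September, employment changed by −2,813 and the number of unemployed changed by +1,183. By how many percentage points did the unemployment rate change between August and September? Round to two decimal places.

The unemployment rate changed by +0.98 percentage points.

August: labor force = 125,370 + 12,505 = 137,875; u = 12,505/137,875 = 9.07%.
September: labor force = 122,557 + 13,688 = 136,245; u = 13,688/136,245 = 10.05%.
Change = 10.05% − 9.07% = +0.98 pp.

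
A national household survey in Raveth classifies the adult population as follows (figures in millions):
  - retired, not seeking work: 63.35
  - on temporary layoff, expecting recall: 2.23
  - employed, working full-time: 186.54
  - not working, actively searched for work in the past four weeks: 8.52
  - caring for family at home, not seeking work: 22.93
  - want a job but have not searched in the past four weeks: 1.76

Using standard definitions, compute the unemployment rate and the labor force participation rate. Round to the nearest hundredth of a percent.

Unemployment rate ≈ 5.45%; labor force participation rate ≈ 69.14%.

Employed = 186.54 million.
Unemployed = 2.23 + 8.52 = 10.75 million (jobless and actively searching, or on temporary layoff).
Labor force = 186.54 + 10.75 = 197.29 million.
Not in labor force = 63.35 + 22.93 + 1.76 = 88.04 million (those not working and not actively searching are outside the labor force — including those who want a job but have given up searching).
Civilian working-age population = 197.29 + 88.04 = 285.33 million.
Unemployment rate = 10.75 / 197.29 = 5.45%.
Labor force participation rate = 197.29 / 285.33 = 69.14%.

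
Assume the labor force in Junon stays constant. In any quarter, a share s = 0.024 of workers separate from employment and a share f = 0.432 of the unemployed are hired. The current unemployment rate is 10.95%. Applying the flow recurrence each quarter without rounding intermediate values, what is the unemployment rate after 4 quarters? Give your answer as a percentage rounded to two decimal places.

Unemployment rate after four quarters ≈ 5.76%.

With a fixed labor force, u_{t+1} = u_t + s·(1−u_t) − f·u_t = u_t·(1−s−f) + s.
Here 1−s−f = 0.544 and s = 0.024.
u_1 = 0.109500 × 0.544 + 0.024 = 0.083568.
u_2 = 0.083568 × 0.544 + 0.024 = 0.069461.
u_3 = 0.069461 × 0.544 + 0.024 = 0.061787.
u_4 = 0.061787 × 0.544 + 0.024 = 0.057612.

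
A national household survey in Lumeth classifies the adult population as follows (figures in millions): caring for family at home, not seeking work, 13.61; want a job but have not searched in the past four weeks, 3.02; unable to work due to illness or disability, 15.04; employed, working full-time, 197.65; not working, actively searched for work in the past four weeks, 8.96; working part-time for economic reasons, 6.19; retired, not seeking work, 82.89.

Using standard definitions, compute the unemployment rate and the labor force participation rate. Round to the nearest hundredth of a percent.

Employed = 197.65 + 6.19 = 203.84 million (anyone who worked, including part-time for economic reasons, counts as employed).
Unemployed = 8.96 million.
Labor force = 203.84 + 8.96 = 212.80 million.
Not in labor force = 13.61 + 3.02 + 15.04 + 82.89 = 114.56 million (those not working and not actively searching are outside the labor force — including those who want a job but have given up searching).
Civilian working-age population = 212.80 + 114.56 = 327.36 million.
Unemployment rate = 8.96 / 212.80 = 4.21%.
Labor force participation rate = 212.80 / 327.36 = 65.00%.

Unemployment rate ≈ 4.21%; labor force participation rate ≈ 65.00%.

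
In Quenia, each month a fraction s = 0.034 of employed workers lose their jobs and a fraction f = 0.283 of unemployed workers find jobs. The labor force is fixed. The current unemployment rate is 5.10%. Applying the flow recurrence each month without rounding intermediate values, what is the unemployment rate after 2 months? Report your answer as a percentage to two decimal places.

With a fixed labor force, u_{t+1} = u_t + s·(1−u_t) − f·u_t = u_t·(1−s−f) + s.
Here 1−s−f = 0.683 and s = 0.034.
u_1 = 0.051000 × 0.683 + 0.034 = 0.068833.
u_2 = 0.068833 × 0.683 + 0.034 = 0.081013.

Unemployment rate after two months ≈ 8.10%.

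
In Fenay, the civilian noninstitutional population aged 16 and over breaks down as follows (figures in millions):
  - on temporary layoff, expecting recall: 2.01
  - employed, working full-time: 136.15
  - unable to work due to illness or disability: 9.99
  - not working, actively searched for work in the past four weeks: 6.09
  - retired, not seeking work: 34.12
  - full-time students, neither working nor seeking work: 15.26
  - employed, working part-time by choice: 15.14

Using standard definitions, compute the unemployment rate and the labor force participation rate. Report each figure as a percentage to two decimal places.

Employed = 136.15 + 15.14 = 151.29 million.
Unemployed = 2.01 + 6.09 = 8.10 million (jobless and actively searching, or on temporary layoff).
Labor force = 151.29 + 8.10 = 159.39 million.
Not in labor force = 9.99 + 34.12 + 15.26 = 59.37 million (those not working and not actively searching are outside the labor force).
Civilian working-age population = 159.39 + 59.37 = 218.76 million.
Unemployment rate = 8.10 / 159.39 = 5.08%.
Labor force participation rate = 159.39 / 218.76 = 72.86%.

Unemployment rate ≈ 5.08%; labor force participation rate ≈ 72.86%.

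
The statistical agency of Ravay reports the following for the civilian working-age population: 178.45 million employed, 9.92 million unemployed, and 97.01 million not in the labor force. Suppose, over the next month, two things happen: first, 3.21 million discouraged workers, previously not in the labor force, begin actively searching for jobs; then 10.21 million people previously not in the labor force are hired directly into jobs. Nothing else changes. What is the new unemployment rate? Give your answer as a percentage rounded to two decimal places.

Initially, labor force = 178.45 + 9.92 = 188.37 million, so u = 9.92/188.37 = 5.27%.
After the first change, unemployed and labor force both rise by 3.21 → E = 178.45, U = 13.13, labor force = 191.58 million.
After the second change, employed and labor force both rise by 10.21; unemployed unchanged → E = 188.66, U = 13.13, labor force = 201.79 million.
New unemployment rate = 13.13 / 201.79 = 6.51%.

New unemployment rate ≈ 6.51%.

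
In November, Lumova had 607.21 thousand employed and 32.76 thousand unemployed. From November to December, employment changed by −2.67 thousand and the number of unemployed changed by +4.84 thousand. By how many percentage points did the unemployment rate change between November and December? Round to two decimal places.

November: labor force = 607.21 + 32.76 = 639.97; u = 32.76/639.97 = 5.12%.
December: labor force = 604.54 + 37.60 = 642.14; u = 37.60/642.14 = 5.86%.
Change = 5.86% − 5.12% = +0.74 pp.

The unemployment rate changed by +0.74 percentage points.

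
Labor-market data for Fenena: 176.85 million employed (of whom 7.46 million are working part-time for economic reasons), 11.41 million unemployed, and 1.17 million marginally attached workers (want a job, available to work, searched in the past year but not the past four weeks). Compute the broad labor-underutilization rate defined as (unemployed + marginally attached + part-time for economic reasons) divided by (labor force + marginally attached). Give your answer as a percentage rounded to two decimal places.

Labor force = 176.85 + 11.41 = 188.26 million.
Numerator = 11.41 + 1.17 + 7.46 = 20.04 million.
Denominator = 188.26 + 1.17 = 189.43 million.
Broad rate = 20.04 / 189.43 = 10.58%.

Broad underutilization rate ≈ 10.58%.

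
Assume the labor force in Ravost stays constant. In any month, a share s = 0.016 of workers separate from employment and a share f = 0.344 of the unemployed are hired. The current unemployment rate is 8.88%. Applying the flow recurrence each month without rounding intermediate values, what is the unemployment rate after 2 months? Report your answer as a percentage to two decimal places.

Unemployment rate after two months ≈ 6.26%.

With a fixed labor force, u_{t+1} = u_t + s·(1−u_t) − f·u_t = u_t·(1−s−f) + s.
Here 1−s−f = 0.640 and s = 0.016.
u_1 = 0.088800 × 0.640 + 0.016 = 0.072832.
u_2 = 0.072832 × 0.640 + 0.016 = 0.062612.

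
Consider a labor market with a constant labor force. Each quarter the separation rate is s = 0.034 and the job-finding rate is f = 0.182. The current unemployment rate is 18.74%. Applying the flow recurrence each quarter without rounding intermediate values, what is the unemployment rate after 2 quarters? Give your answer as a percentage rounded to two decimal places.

Unemployment rate after two quarters ≈ 17.58%.

With a fixed labor force, u_{t+1} = u_t + s·(1−u_t) − f·u_t = u_t·(1−s−f) + s.
Here 1−s−f = 0.784 and s = 0.034.
u_1 = 0.187400 × 0.784 + 0.034 = 0.180922.
u_2 = 0.180922 × 0.784 + 0.034 = 0.175843.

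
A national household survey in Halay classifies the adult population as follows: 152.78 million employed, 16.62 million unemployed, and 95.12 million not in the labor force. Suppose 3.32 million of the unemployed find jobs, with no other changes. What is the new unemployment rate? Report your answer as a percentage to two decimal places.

New unemployment rate ≈ 7.85%.

Initially, labor force = 152.78 + 16.62 = 169.40 million, so u = 16.62/169.40 = 9.81%.
After the change, unemployed falls and employed rises by 3.32; labor force unchanged → E = 156.10, U = 13.30, labor force = 169.40 million.
New unemployment rate = 13.30 / 169.40 = 7.85%.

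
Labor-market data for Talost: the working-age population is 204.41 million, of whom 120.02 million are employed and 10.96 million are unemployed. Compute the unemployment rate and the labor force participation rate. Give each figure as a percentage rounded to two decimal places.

Labor force = employed + unemployed = 120.02 + 10.96 = 130.98 million.
Unemployment rate = 10.96 / 130.98 = 8.37%.
Labor force participation rate = 130.98 / 204.41 = 64.08%.

Unemployment rate ≈ 8.37%; labor force participation rate ≈ 64.08%.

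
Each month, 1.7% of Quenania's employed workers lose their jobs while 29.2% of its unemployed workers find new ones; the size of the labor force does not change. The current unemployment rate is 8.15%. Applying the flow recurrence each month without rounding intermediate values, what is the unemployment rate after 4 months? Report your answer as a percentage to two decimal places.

With a fixed labor force, u_{t+1} = u_t + s·(1−u_t) − f·u_t = u_t·(1−s−f) + s.
Here 1−s−f = 0.691 and s = 0.017.
u_1 = 0.081500 × 0.691 + 0.017 = 0.073317.
u_2 = 0.073317 × 0.691 + 0.017 = 0.067662.
u_3 = 0.067662 × 0.691 + 0.017 = 0.063754.
u_4 = 0.063754 × 0.691 + 0.017 = 0.061054.

Unemployment rate after four months ≈ 6.11%.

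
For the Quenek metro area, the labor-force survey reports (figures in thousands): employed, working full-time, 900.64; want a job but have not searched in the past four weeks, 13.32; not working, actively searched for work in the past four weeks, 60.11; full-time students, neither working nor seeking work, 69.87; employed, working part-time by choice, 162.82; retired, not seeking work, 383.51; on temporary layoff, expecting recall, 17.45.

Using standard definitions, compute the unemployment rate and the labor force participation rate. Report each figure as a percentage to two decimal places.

Employed = 900.64 + 162.82 = 1,063.46 thousand.
Unemployed = 60.11 + 17.45 = 77.56 thousand (jobless and actively searching, or on temporary layoff).
Labor force = 1,063.46 + 77.56 = 1,141.02 thousand.
Not in labor force = 13.32 + 69.87 + 383.51 = 466.70 thousand (those not working and not actively searching are outside the labor force — including those who want a job but have given up searching).
Civilian working-age population = 1,141.02 + 466.70 = 1,607.72 thousand.
Unemployment rate = 77.56 / 1,141.02 = 6.80%.
Labor force participation rate = 1,141.02 / 1,607.72 = 70.97%.

Unemployment rate ≈ 6.80%; labor force participation rate ≈ 70.97%.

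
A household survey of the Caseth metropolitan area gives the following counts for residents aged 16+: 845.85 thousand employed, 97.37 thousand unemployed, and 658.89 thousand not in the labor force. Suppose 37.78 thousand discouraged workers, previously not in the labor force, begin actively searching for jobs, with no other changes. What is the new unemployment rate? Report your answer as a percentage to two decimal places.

Initially, labor force = 845.85 + 97.37 = 943.22 thousand, so u = 97.37/943.22 = 10.32%.
After the change, unemployed and labor force both rise by 37.78 → E = 845.85, U = 135.15, labor force = 981.00 thousand.
New unemployment rate = 135.15 / 981.00 = 13.78%.

New unemployment rate ≈ 13.78%.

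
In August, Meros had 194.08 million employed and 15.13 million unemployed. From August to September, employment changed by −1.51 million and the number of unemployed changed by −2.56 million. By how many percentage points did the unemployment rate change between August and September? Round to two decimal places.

The unemployment rate changed by −1.10 percentage points.

August: labor force = 194.08 + 15.13 = 209.21; u = 15.13/209.21 = 7.23%.
September: labor force = 192.57 + 12.57 = 205.14; u = 12.57/205.14 = 6.13%.
Change = 6.13% − 7.23% = −1.10 pp.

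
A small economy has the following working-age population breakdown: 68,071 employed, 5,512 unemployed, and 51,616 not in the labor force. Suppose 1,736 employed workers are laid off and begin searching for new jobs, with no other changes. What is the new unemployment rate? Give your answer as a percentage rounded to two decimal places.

Initially, labor force = 68,071 + 5,512 = 73,583, so u = 5,512/73,583 = 7.49%.
After the change, employed falls and unemployed rises by 1,736; labor force unchanged → E = 66,335, U = 7,248, labor force = 73,583.
New unemployment rate = 7,248 / 73,583 = 9.85%.

New unemployment rate ≈ 9.85%.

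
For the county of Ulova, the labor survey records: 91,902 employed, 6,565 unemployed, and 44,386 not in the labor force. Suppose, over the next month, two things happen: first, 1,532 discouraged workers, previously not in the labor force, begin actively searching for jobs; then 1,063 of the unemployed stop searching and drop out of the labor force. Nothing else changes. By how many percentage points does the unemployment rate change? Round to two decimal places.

The unemployment rate changes by +0.44 percentage points.

Initially, labor force = 91,902 + 6,565 = 98,467, so u = 6,565/98,467 = 6.67%.
After the first change, unemployed and labor force both rise by 1,532 → E = 91,902, U = 8,097, labor force = 99,999.
After the second change, unemployed and labor force both fall by 1,063 → E = 91,902, U = 7,034, labor force = 98,936.
New unemployment rate = 7,034 / 98,936 = 7.11%.
Change = 7.11% − 6.67% = +0.44 percentage points.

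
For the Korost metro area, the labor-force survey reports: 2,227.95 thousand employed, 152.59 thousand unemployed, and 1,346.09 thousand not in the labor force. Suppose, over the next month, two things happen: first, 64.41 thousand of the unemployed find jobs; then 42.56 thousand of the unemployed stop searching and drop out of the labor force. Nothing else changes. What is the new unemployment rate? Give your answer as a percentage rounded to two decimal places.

New unemployment rate ≈ 1.95%.

Initially, labor force = 2,227.95 + 152.59 = 2,380.54 thousand, so u = 152.59/2,380.54 = 6.41%.
After the first change, unemployed falls and employed rises by 64.41; labor force unchanged → E = 2,292.36, U = 88.18, labor force = 2,380.54 thousand.
After the second change, unemployed and labor force both fall by 42.56 → E = 2,292.36, U = 45.62, labor force = 2,337.98 thousand.
New unemployment rate = 45.62 / 2,337.98 = 1.95%.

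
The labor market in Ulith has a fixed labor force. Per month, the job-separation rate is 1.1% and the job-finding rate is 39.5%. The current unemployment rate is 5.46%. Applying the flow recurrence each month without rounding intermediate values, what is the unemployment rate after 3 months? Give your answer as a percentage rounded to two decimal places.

Unemployment rate after three months ≈ 3.29%.

With a fixed labor force, u_{t+1} = u_t + s·(1−u_t) − f·u_t = u_t·(1−s−f) + s.
Here 1−s−f = 0.594 and s = 0.011.
u_1 = 0.054600 × 0.594 + 0.011 = 0.043432.
u_2 = 0.043432 × 0.594 + 0.011 = 0.036799.
u_3 = 0.036799 × 0.594 + 0.011 = 0.032859.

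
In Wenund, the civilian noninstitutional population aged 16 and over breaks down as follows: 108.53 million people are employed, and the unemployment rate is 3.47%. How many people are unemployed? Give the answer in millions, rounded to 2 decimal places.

About 3.90 million are unemployed.

Let U be the number unemployed. The labor force is E + U, and U/(E+U) = 0.0347.
So U = 0.0347 × 108.53 / (1 − 0.0347) = 3.7660 / 0.9653 ≈ 3.90 million.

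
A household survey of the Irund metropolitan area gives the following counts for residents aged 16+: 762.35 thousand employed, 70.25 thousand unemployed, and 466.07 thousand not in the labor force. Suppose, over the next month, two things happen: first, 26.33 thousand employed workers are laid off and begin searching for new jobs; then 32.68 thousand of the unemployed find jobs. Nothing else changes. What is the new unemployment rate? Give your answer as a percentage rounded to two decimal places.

New unemployment rate ≈ 7.67%.

Initially, labor force = 762.35 + 70.25 = 832.60 thousand, so u = 70.25/832.60 = 8.44%.
After the first change, employed falls and unemployed rises by 26.33; labor force unchanged → E = 736.02, U = 96.58, labor force = 832.60 thousand.
After the second change, unemployed falls and employed rises by 32.68; labor force unchanged → E = 768.70, U = 63.90, labor force = 832.60 thousand.
New unemployment rate = 63.90 / 832.60 = 7.67%.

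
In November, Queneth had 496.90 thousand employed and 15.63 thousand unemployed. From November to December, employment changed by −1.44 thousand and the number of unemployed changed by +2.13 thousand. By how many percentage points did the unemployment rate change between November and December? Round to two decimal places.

November: labor force = 496.90 + 15.63 = 512.53; u = 15.63/512.53 = 3.05%.
December: labor force = 495.46 + 17.76 = 513.22; u = 17.76/513.22 = 3.46%.
Change = 3.46% − 3.05% = +0.41 pp.

The unemployment rate changed by +0.41 percentage points.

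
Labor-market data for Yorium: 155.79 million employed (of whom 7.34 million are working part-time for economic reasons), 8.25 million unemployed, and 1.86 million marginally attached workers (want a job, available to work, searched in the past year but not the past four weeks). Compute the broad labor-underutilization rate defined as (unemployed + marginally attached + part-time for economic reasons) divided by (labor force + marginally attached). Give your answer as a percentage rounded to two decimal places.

Broad underutilization rate ≈ 10.52%.

Labor force = 155.79 + 8.25 = 164.04 million.
Numerator = 8.25 + 1.86 + 7.34 = 17.45 million.
Denominator = 164.04 + 1.86 = 165.90 million.
Broad rate = 17.45 / 165.90 = 10.52%.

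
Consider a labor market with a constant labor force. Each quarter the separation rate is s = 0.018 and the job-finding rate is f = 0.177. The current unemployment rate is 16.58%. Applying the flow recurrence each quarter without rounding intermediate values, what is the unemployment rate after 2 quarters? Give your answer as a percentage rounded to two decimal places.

Unemployment rate after two quarters ≈ 13.99%.

With a fixed labor force, u_{t+1} = u_t + s·(1−u_t) − f·u_t = u_t·(1−s−f) + s.
Here 1−s−f = 0.805 and s = 0.018.
u_1 = 0.165800 × 0.805 + 0.018 = 0.151469.
u_2 = 0.151469 × 0.805 + 0.018 = 0.139933.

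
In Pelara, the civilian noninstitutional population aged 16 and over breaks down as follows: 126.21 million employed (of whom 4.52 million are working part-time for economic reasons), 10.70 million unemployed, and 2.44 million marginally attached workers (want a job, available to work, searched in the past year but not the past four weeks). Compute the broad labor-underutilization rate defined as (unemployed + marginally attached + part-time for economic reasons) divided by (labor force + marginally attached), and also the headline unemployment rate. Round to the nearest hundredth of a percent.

Labor force = 126.21 + 10.70 = 136.91 million.
Numerator = 10.70 + 2.44 + 4.52 = 17.66 million.
Denominator = 136.91 + 2.44 = 139.35 million.
Broad rate = 17.66 / 139.35 = 12.67%.
Headline unemployment rate = 10.70 / 136.91 = 7.82%.

Broad underutilization rate ≈ 12.67%; headline unemployment rate ≈ 7.82%.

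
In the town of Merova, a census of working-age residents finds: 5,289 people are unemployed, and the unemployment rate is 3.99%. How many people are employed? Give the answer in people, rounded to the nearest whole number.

About 127,267 are employed.

Labor force = U / u = 5,289 / 0.0399 ≈ 132,556.
Employed = labor force − unemployed = 132,556 − 5,289 = 127,267.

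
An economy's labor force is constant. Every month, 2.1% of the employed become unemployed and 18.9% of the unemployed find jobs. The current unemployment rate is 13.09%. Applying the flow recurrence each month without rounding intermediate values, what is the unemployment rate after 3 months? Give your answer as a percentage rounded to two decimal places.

Unemployment rate after three months ≈ 11.52%.

With a fixed labor force, u_{t+1} = u_t + s·(1−u_t) − f·u_t = u_t·(1−s−f) + s.
Here 1−s−f = 0.790 and s = 0.021.
u_1 = 0.130900 × 0.790 + 0.021 = 0.124411.
u_2 = 0.124411 × 0.790 + 0.021 = 0.119285.
u_3 = 0.119285 × 0.790 + 0.021 = 0.115235.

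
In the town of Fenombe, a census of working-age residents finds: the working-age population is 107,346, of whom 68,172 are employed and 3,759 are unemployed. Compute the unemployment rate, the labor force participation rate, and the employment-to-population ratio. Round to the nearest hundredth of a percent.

Unemployment rate ≈ 5.23%; labor force participation rate ≈ 67.01%; employment-population ratio ≈ 63.51%.

Labor force = employed + unemployed = 68,172 + 3,759 = 71,931.
Unemployment rate = 3,759 / 71,931 = 5.23%.
Labor force participation rate = 71,931 / 107,346 = 67.01%.
Employment-population ratio = 68,172 / 107,346 = 63.51%.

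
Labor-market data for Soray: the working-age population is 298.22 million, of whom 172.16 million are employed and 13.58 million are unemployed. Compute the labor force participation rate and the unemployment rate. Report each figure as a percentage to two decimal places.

Labor force = employed + unemployed = 172.16 + 13.58 = 185.74 million.
Unemployment rate = 13.58 / 185.74 = 7.31%.
Labor force participation rate = 185.74 / 298.22 = 62.28%.

Labor force participation rate ≈ 62.28%; unemployment rate ≈ 7.31%.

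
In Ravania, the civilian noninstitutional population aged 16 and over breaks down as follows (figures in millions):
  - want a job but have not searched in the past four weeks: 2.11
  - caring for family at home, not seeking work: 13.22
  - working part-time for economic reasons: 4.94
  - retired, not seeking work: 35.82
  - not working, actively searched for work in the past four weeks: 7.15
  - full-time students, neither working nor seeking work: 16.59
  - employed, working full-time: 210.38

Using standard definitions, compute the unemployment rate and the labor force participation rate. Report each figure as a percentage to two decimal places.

Employed = 4.94 + 210.38 = 215.32 million (anyone who worked, including part-time for economic reasons, counts as employed).
Unemployed = 7.15 million.
Labor force = 215.32 + 7.15 = 222.47 million.
Not in labor force = 2.11 + 13.22 + 35.82 + 16.59 = 67.74 million (those not working and not actively searching are outside the labor force — including those who want a job but have given up searching).
Civilian working-age population = 222.47 + 67.74 = 290.21 million.
Unemployment rate = 7.15 / 222.47 = 3.21%.
Labor force participation rate = 222.47 / 290.21 = 76.66%.

Unemployment rate ≈ 3.21%; labor force participation rate ≈ 76.66%.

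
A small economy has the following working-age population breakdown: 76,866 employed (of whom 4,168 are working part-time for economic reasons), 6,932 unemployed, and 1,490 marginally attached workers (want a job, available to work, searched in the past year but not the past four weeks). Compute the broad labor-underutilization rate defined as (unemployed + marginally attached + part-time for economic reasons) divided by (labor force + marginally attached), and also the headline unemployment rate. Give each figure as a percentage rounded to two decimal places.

Labor force = 76,866 + 6,932 = 83,798.
Numerator = 6,932 + 1,490 + 4,168 = 12,590.
Denominator = 83,798 + 1,490 = 85,288.
Broad rate = 12,590 / 85,288 = 14.76%.
Headline unemployment rate = 6,932 / 83,798 = 8.27%.

Broad underutilization rate ≈ 14.76%; headline unemployment rate ≈ 8.27%.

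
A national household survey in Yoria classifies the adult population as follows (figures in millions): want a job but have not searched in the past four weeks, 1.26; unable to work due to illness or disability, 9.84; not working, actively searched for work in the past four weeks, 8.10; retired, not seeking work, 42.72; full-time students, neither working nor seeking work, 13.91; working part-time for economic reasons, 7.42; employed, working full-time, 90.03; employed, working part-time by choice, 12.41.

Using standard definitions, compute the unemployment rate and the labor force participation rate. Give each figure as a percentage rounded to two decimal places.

Employed = 7.42 + 90.03 + 12.41 = 109.86 million (anyone who worked, including part-time for economic reasons, counts as employed).
Unemployed = 8.10 million.
Labor force = 109.86 + 8.10 = 117.96 million.
Not in labor force = 1.26 + 9.84 + 42.72 + 13.91 = 67.73 million (those not working and not actively searching are outside the labor force — including those who want a job but have given up searching).
Civilian working-age population = 117.96 + 67.73 = 185.69 million.
Unemployment rate = 8.10 / 117.96 = 6.87%.
Labor force participation rate = 117.96 / 185.69 = 63.53%.

Unemployment rate ≈ 6.87%; labor force participation rate ≈ 63.53%.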